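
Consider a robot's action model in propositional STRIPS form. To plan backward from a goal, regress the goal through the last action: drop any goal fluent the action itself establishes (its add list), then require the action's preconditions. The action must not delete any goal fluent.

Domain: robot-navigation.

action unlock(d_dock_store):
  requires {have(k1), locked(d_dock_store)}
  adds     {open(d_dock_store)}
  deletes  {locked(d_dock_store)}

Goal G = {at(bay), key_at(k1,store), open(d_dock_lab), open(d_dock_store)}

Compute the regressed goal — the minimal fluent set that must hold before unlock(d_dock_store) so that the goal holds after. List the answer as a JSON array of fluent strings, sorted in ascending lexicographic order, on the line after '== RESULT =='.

Compute (G \ add) ∪ pre:
  G ∩ del = {}  (empty — regression defined)
  G \ add = {at(bay), key_at(k1,store), open(d_dock_lab), open(d_dock_store)} \ {open(d_dock_store)} = {at(bay), key_at(k1,store), open(d_dock_lab)}
  ∪ pre   = {at(bay), key_at(k1,store), open(d_dock_lab)} ∪ {have(k1), locked(d_dock_store)}
          = {at(bay), have(k1), key_at(k1,store), locked(d_dock_store), open(d_dock_lab)}

== RESULT ==
["at(bay)", "have(k1)", "key_at(k1,store)", "locked(d_dock_store)", "open(d_dock_lab)"]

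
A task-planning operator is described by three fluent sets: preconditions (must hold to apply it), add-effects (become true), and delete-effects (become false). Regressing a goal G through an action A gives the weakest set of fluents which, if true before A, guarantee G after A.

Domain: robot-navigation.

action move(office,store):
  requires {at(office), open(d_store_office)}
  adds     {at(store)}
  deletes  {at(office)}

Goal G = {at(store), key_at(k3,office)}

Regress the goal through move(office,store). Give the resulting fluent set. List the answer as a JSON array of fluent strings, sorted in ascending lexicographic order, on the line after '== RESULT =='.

Compute (G \ add) ∪ pre:
  G ∩ del = {}  (empty — regression defined)
  G \ add = {at(store), key_at(k3,office)} \ {at(store)} = {key_at(k3,office)}
  ∪ pre   = {key_at(k3,office)} ∪ {at(office), open(d_store_office)}
          = {at(office), key_at(k3,office), open(d_store_office)}

== RESULT ==
["at(office)", "key_at(k3,office)", "open(d_store_office)"]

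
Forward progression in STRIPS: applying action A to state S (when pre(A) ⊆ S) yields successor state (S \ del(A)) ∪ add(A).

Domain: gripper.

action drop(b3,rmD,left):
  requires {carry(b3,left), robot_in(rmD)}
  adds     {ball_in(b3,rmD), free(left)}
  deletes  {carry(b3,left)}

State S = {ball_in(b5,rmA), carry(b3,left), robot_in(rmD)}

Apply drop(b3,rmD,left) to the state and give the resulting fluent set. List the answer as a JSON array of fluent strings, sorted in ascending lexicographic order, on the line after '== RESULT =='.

Progress:
  pre ⊆ S: {carry(b3,left), robot_in(rmD)} ⊆ S  — applicable
  S \ del = {ball_in(b5,rmA), robot_in(rmD)}
  ∪ add   = {ball_in(b3,rmD), ball_in(b5,rmA), free(left), robot_in(rmD)}

== RESULT ==
["ball_in(b3,rmD)", "ball_in(b5,rmA)", "free(left)", "robot_in(rmD)"]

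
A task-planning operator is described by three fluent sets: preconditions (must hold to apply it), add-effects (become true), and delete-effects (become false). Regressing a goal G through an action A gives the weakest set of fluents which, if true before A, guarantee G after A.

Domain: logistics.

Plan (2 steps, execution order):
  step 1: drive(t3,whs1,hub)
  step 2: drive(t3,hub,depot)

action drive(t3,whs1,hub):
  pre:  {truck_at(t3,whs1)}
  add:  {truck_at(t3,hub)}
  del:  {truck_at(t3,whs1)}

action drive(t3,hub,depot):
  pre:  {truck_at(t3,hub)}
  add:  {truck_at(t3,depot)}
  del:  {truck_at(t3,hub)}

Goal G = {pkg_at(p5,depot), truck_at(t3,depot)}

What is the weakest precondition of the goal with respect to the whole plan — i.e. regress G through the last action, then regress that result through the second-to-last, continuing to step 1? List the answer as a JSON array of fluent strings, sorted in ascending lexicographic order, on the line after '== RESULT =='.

Work backward from the goal:
  through step 2 (drive(t3,hub,depot)): drop {truck_at(t3,depot)}, keep {pkg_at(p5,depot)}, require {truck_at(t3,hub)}
    → {pkg_at(p5,depot), truck_at(t3,hub)}
  through step 1 (drive(t3,whs1,hub)): drop {truck_at(t3,hub)}, keep {pkg_at(p5,depot)}, require {truck_at(t3,whs1)}
    → {pkg_at(p5,depot), truck_at(t3,whs1)}

== RESULT ==
["pkg_at(p5,depot)", "truck_at(t3,whs1)"]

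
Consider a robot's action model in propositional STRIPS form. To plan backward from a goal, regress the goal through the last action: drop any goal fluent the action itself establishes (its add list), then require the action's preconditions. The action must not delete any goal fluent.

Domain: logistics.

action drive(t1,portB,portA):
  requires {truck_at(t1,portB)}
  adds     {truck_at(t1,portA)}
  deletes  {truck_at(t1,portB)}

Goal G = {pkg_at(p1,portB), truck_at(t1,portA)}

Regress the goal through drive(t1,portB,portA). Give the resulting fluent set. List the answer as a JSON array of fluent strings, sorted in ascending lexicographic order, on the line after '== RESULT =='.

Regress:
  G ∩ del = {}  (empty — regression defined)
  G \ add = {pkg_at(p1,portB), truck_at(t1,portA)} \ {truck_at(t1,portA)} = {pkg_at(p1,portB)}
  ∪ pre   = {pkg_at(p1,portB)} ∪ {truck_at(t1,portB)}
          = {pkg_at(p1,portB), truck_at(t1,portB)}

== RESULT ==
["pkg_at(p1,portB)", "truck_at(t1,portB)"]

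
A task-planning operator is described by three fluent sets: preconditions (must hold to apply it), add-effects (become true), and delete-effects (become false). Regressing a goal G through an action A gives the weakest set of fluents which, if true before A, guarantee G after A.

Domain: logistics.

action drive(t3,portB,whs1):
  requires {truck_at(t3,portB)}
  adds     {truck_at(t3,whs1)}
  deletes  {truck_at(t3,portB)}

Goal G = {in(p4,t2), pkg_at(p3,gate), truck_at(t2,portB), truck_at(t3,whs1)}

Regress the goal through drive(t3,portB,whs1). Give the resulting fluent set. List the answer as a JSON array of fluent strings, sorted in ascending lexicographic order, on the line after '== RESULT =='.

Compute (G \ add) ∪ pre:
  G ∩ del = {}  (empty — regression defined)
  G \ add = {in(p4,t2), pkg_at(p3,gate), truck_at(t2,portB), truck_at(t3,whs1)} \ {truck_at(t3,whs1)} = {in(p4,t2), pkg_at(p3,gate), truck_at(t2,portB)}
  ∪ pre   = {in(p4,t2), pkg_at(p3,gate), truck_at(t2,portB)} ∪ {truck_at(t3,portB)}
          = {in(p4,t2), pkg_at(p3,gate), truck_at(t2,portB), truck_at(t3,portB)}

== RESULT ==
["in(p4,t2)", "pkg_at(p3,gate)", "truck_at(t2,portB)", "truck_at(t3,portB)"]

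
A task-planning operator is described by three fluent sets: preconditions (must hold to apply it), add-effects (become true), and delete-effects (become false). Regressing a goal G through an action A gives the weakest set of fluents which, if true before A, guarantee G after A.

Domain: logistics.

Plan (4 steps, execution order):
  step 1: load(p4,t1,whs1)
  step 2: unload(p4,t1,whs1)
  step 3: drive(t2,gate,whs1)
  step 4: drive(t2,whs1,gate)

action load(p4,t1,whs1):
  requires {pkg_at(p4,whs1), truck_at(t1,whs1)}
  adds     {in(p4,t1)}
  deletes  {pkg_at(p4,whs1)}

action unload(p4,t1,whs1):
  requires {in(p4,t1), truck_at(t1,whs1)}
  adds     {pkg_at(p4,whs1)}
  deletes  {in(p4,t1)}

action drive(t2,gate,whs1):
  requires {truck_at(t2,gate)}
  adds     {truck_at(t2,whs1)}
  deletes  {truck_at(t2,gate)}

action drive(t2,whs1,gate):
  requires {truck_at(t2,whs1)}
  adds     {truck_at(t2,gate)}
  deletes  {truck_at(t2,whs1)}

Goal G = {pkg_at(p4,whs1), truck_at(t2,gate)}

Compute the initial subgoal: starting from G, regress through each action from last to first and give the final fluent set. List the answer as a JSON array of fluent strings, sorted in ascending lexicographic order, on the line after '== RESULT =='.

Regress step by step:
  through step 4 (drive(t2,whs1,gate)): drop {truck_at(t2,gate)}, keep {pkg_at(p4,whs1)}, require {truck_at(t2,whs1)}
    → {pkg_at(p4,whs1), truck_at(t2,whs1)}
  through step 3 (drive(t2,gate,whs1)): drop {truck_at(t2,whs1)}, keep {pkg_at(p4,whs1)}, require {truck_at(t2,gate)}
    → {pkg_at(p4,whs1), truck_at(t2,gate)}
  through step 2 (unload(p4,t1,whs1)): drop {pkg_at(p4,whs1)}, keep {truck_at(t2,gate)}, require {in(p4,t1), truck_at(t1,whs1)}
    → {in(p4,t1), truck_at(t1,whs1), truck_at(t2,gate)}
  through step 1 (load(p4,t1,whs1)): drop {in(p4,t1)}, keep {truck_at(t1,whs1), truck_at(t2,gate)}, require {pkg_at(p4,whs1), truck_at(t1,whs1)}
    → {pkg_at(p4,whs1), truck_at(t1,whs1), truck_at(t2,gate)}

== RESULT ==
["pkg_at(p4,whs1)", "truck_at(t1,whs1)", "truck_at(t2,gate)"]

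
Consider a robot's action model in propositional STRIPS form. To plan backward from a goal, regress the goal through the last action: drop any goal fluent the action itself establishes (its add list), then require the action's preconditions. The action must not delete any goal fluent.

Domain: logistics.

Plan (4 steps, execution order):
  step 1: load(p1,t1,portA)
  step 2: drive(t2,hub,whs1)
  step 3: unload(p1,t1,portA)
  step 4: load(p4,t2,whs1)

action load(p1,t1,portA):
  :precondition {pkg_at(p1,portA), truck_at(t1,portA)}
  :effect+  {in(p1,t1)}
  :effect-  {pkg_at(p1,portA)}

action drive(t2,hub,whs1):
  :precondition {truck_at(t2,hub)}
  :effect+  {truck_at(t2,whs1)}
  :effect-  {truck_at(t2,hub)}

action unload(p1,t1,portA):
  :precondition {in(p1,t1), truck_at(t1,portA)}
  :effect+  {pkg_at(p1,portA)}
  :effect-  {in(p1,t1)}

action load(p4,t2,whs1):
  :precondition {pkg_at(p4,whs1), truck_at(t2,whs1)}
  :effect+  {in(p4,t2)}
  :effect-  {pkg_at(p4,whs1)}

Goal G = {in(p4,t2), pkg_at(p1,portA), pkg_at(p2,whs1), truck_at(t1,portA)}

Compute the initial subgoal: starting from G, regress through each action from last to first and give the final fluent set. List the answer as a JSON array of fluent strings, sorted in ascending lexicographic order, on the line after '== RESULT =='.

Regress step by step:
  through step 4 (load(p4,t2,whs1)): drop {in(p4,t2)}, keep {pkg_at(p1,portA), pkg_at(p2,whs1), truck_at(t1,portA)}, require {pkg_at(p4,whs1), truck_at(t2,whs1)}
    → {pkg_at(p1,portA), pkg_at(p2,whs1), pkg_at(p4,whs1), truck_at(t1,portA), truck_at(t2,whs1)}
  through step 3 (unload(p1,t1,portA)): drop {pkg_at(p1,portA)}, keep {pkg_at(p2,whs1), pkg_at(p4,whs1), truck_at(t1,portA), truck_at(t2,whs1)}, require {in(p1,t1), truck_at(t1,portA)}
    → {in(p1,t1), pkg_at(p2,whs1), pkg_at(p4,whs1), truck_at(t1,portA), truck_at(t2,whs1)}
  through step 2 (drive(t2,hub,whs1)): drop {truck_at(t2,whs1)}, keep {in(p1,t1), pkg_at(p2,whs1), pkg_at(p4,whs1), truck_at(t1,portA)}, require {truck_at(t2,hub)}
    → {in(p1,t1), pkg_at(p2,whs1), pkg_at(p4,whs1), truck_at(t1,portA), truck_at(t2,hub)}
  through step 1 (load(p1,t1,portA)): drop {in(p1,t1)}, keep {pkg_at(p2,whs1), pkg_at(p4,whs1), truck_at(t1,portA), truck_at(t2,hub)}, require {pkg_at(p1,portA), truck_at(t1,portA)}
    → {pkg_at(p1,portA), pkg_at(p2,whs1), pkg_at(p4,whs1), truck_at(t1,portA), truck_at(t2,hub)}

== RESULT ==
["pkg_at(p1,portA)", "pkg_at(p2,whs1)", "pkg_at(p4,whs1)", "truck_at(t1,portA)", "truck_at(t2,hub)"]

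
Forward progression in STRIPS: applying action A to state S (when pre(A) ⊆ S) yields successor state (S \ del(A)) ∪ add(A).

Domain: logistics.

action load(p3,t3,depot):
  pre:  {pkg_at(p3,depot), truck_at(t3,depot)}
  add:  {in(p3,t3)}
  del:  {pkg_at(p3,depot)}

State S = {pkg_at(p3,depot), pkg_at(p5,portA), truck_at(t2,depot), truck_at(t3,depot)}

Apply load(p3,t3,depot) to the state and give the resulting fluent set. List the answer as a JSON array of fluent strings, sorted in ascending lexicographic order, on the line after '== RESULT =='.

Compute (S \ del) ∪ add:
  pre ⊆ S: {pkg_at(p3,depot), truck_at(t3,depot)} ⊆ S  — applicable
  S \ del = {pkg_at(p5,portA), truck_at(t2,depot), truck_at(t3,depot)}
  ∪ add   = {in(p3,t3), pkg_at(p5,portA), truck_at(t2,depot), truck_at(t3,depot)}

== RESULT ==
["in(p3,t3)", "pkg_at(p5,portA)", "truck_at(t2,depot)", "truck_at(t3,depot)"]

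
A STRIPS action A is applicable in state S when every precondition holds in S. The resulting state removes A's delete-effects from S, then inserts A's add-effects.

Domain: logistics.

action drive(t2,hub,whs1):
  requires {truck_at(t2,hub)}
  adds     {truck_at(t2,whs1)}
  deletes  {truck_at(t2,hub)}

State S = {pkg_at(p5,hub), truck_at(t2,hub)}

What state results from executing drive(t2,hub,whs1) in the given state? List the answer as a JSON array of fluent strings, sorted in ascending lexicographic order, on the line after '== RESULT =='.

Compute (S \ del) ∪ add:
  pre ⊆ S: {truck_at(t2,hub)} ⊆ S  — applicable
  S \ del = {pkg_at(p5,hub)}
  ∪ add   = {pkg_at(p5,hub), truck_at(t2,whs1)}

== RESULT ==
["pkg_at(p5,hub)", "truck_at(t2,whs1)"]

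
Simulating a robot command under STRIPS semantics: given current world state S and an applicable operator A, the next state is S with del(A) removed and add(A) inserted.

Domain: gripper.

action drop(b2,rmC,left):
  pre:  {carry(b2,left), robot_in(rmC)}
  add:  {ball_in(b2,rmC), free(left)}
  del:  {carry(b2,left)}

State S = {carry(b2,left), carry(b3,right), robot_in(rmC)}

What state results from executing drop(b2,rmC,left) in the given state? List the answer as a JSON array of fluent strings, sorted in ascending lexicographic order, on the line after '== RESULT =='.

Progress:
  pre ⊆ S: {carry(b2,left), robot_in(rmC)} ⊆ S  — applicable
  S \ del = {carry(b3,right), robot_in(rmC)}
  ∪ add   = {ball_in(b2,rmC), carry(b3,right), free(left), robot_in(rmC)}

== RESULT ==
["ball_in(b2,rmC)", "carry(b3,right)", "free(left)", "robot_in(rmC)"]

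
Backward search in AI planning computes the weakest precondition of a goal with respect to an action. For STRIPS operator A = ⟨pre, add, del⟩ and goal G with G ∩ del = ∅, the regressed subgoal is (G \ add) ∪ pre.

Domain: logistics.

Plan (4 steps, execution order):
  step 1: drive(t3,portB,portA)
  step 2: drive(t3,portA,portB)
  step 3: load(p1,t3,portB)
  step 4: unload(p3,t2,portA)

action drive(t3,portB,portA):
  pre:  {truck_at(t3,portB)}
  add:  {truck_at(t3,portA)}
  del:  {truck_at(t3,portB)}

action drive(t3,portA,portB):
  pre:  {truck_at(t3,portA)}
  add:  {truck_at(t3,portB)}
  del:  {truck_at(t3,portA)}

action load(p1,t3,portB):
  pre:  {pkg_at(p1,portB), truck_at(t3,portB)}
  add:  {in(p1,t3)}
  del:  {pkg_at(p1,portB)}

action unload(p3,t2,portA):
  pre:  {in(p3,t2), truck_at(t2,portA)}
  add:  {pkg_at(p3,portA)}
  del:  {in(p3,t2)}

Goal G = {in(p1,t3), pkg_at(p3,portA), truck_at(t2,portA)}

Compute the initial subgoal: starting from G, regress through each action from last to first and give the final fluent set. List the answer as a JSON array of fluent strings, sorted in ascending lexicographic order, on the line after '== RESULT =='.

Regress step by step:
  through step 4 (unload(p3,t2,portA)): drop {pkg_at(p3,portA)}, keep {in(p1,t3), truck_at(t2,portA)}, require {in(p3,t2), truck_at(t2,portA)}
    → {in(p1,t3), in(p3,t2), truck_at(t2,portA)}
  through step 3 (load(p1,t3,portB)): drop {in(p1,t3)}, keep {in(p3,t2), truck_at(t2,portA)}, require {pkg_at(p1,portB), truck_at(t3,portB)}
    → {in(p3,t2), pkg_at(p1,portB), truck_at(t2,portA), truck_at(t3,portB)}
  through step 2 (drive(t3,portA,portB)): drop {truck_at(t3,portB)}, keep {in(p3,t2), pkg_at(p1,portB), truck_at(t2,portA)}, require {truck_at(t3,portA)}
    → {in(p3,t2), pkg_at(p1,portB), truck_at(t2,portA), truck_at(t3,portA)}
  through step 1 (drive(t3,portB,portA)): drop {truck_at(t3,portA)}, keep {in(p3,t2), pkg_at(p1,portB), truck_at(t2,portA)}, require {truck_at(t3,portB)}
    → {in(p3,t2), pkg_at(p1,portB), truck_at(t2,portA), truck_at(t3,portB)}

== RESULT ==
["in(p3,t2)", "pkg_at(p1,portB)", "truck_at(t2,portA)", "truck_at(t3,portB)"]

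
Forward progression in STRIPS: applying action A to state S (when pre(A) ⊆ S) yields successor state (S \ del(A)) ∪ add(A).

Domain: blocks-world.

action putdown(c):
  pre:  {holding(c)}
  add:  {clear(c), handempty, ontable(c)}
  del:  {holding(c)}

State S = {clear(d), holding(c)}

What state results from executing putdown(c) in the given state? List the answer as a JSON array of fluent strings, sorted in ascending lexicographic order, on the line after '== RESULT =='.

Compute (S \ del) ∪ add:
  pre ⊆ S: {holding(c)} ⊆ S  — applicable
  S \ del = {clear(d)}
  ∪ add   = {clear(c), clear(d), handempty, ontable(c)}

== RESULT ==
["clear(c)", "clear(d)", "handempty", "ontable(c)"]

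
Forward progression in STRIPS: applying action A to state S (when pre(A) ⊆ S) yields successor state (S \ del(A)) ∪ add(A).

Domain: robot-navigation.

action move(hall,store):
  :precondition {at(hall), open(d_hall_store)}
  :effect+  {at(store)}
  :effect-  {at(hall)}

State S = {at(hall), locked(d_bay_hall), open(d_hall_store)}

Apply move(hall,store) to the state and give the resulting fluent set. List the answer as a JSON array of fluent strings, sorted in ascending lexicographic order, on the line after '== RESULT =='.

Progress:
  pre ⊆ S: {at(hall), open(d_hall_store)} ⊆ S  — applicable
  S \ del = {locked(d_bay_hall), open(d_hall_store)}
  ∪ add   = {at(store), locked(d_bay_hall), open(d_hall_store)}

== RESULT ==
["at(store)", "locked(d_bay_hall)", "open(d_hall_store)"]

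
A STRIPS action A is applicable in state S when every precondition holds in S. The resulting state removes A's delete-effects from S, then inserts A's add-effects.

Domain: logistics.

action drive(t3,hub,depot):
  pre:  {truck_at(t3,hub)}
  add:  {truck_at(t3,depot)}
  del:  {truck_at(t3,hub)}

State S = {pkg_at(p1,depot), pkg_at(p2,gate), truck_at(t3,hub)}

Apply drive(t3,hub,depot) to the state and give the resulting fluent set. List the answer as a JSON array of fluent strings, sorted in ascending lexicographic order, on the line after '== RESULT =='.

Progress:
  pre ⊆ S: {truck_at(t3,hub)} ⊆ S  — applicable
  S \ del = {pkg_at(p1,depot), pkg_at(p2,gate)}
  ∪ add   = {pkg_at(p1,depot), pkg_at(p2,gate), truck_at(t3,depot)}

== RESULT ==
["pkg_at(p1,depot)", "pkg_at(p2,gate)", "truck_at(t3,depot)"]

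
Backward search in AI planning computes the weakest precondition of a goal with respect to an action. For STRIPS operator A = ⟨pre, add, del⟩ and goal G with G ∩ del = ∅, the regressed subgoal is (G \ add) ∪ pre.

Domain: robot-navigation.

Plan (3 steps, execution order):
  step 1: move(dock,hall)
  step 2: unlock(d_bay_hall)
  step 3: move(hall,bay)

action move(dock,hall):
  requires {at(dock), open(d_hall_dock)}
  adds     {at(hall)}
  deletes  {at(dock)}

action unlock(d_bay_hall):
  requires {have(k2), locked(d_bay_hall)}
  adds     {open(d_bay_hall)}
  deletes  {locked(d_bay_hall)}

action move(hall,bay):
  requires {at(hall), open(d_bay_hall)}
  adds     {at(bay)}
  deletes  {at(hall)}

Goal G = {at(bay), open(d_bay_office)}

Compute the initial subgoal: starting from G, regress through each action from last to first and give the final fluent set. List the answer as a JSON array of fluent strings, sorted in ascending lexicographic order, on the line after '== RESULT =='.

Work backward from the goal:
  through step 3 (move(hall,bay)): drop {at(bay)}, keep {open(d_bay_office)}, require {at(hall), open(d_bay_hall)}
    → {at(hall), open(d_bay_hall), open(d_bay_office)}
  through step 2 (unlock(d_bay_hall)): drop {open(d_bay_hall)}, keep {at(hall), open(d_bay_office)}, require {have(k2), locked(d_bay_hall)}
    → {at(hall), have(k2), locked(d_bay_hall), open(d_bay_office)}
  through step 1 (move(dock,hall)): drop {at(hall)}, keep {have(k2), locked(d_bay_hall), open(d_bay_office)}, require {at(dock), open(d_hall_dock)}
    → {at(dock), have(k2), locked(d_bay_hall), open(d_bay_office), open(d_hall_dock)}

== RESULT ==
["at(dock)", "have(k2)", "locked(d_bay_hall)", "open(d_bay_office)", "open(d_hall_dock)"]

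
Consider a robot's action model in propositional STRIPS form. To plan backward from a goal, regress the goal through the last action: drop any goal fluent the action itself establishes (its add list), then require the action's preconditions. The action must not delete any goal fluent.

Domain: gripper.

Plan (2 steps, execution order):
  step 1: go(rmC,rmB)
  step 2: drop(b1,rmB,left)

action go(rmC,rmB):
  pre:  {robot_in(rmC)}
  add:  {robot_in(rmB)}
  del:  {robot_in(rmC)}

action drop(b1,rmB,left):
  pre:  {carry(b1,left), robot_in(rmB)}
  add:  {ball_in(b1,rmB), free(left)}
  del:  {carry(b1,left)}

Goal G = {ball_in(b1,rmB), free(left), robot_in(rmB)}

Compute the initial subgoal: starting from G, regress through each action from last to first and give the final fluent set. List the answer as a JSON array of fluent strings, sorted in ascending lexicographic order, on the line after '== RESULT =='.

Work backward from the goal:
  through step 2 (drop(b1,rmB,left)): drop {ball_in(b1,rmB), free(left)}, keep {robot_in(rmB)}, require {carry(b1,left), robot_in(rmB)}
    → {carry(b1,left), robot_in(rmB)}
  through step 1 (go(rmC,rmB)): drop {robot_in(rmB)}, keep {carry(b1,left)}, require {robot_in(rmC)}
    → {carry(b1,left), robot_in(rmC)}

== RESULT ==
["carry(b1,left)", "robot_in(rmC)"]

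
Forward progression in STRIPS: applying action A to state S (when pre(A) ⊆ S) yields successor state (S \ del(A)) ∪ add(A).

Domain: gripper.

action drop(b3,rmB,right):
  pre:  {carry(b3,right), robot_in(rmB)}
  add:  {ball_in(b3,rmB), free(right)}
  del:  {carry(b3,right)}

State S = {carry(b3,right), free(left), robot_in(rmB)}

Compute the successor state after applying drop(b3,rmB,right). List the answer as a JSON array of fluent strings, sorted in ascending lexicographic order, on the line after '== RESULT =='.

Compute (S \ del) ∪ add:
  pre ⊆ S: {carry(b3,right), robot_in(rmB)} ⊆ S  — applicable
  S \ del = {free(left), robot_in(rmB)}
  ∪ add   = {ball_in(b3,rmB), free(left), free(right), robot_in(rmB)}

== RESULT ==
["ball_in(b3,rmB)", "free(left)", "free(right)", "robot_in(rmB)"]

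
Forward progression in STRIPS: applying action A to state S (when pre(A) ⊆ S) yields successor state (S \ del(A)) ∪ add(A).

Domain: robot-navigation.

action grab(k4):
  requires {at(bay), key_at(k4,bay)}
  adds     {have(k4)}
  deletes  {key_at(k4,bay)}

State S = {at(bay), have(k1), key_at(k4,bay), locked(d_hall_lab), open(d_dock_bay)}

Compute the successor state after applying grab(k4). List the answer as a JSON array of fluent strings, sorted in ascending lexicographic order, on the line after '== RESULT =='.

Compute (S \ del) ∪ add:
  pre ⊆ S: {at(bay), key_at(k4,bay)} ⊆ S  — applicable
  S \ del = {at(bay), have(k1), locked(d_hall_lab), open(d_dock_bay)}
  ∪ add   = {at(bay), have(k1), have(k4), locked(d_hall_lab), open(d_dock_bay)}

== RESULT ==
["at(bay)", "have(k1)", "have(k4)", "locked(d_hall_lab)", "open(d_dock_bay)"]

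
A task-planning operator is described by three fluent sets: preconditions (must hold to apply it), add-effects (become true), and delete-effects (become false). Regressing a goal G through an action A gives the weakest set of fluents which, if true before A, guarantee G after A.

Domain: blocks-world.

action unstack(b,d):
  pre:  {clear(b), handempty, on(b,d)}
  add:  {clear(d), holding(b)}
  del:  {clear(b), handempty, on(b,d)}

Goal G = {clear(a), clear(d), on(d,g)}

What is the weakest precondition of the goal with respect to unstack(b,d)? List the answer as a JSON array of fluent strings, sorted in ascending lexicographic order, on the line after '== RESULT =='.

Compute (G \ add) ∪ pre:
  G ∩ del = {}  (empty — regression defined)
  G \ add = {clear(a), clear(d), on(d,g)} \ {clear(d), holding(b)} = {clear(a), on(d,g)}
  ∪ pre   = {clear(a), on(d,g)} ∪ {clear(b), handempty, on(b,d)}
          = {clear(a), clear(b), handempty, on(b,d), on(d,g)}

== RESULT ==
["clear(a)", "clear(b)", "handempty", "on(b,d)", "on(d,g)"]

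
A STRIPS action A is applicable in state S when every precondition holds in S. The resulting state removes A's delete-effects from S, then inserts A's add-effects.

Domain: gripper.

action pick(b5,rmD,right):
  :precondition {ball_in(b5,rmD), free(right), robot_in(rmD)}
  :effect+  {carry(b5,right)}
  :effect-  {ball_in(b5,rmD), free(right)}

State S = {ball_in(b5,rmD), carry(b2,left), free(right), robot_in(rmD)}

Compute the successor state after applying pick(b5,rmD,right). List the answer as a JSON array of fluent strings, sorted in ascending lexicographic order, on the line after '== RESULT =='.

Progress:
  pre ⊆ S: {ball_in(b5,rmD), free(right), robot_in(rmD)} ⊆ S  — applicable
  S \ del = {carry(b2,left), robot_in(rmD)}
  ∪ add   = {carry(b2,left), carry(b5,right), robot_in(rmD)}

== RESULT ==
["carry(b2,left)", "carry(b5,right)", "robot_in(rmD)"]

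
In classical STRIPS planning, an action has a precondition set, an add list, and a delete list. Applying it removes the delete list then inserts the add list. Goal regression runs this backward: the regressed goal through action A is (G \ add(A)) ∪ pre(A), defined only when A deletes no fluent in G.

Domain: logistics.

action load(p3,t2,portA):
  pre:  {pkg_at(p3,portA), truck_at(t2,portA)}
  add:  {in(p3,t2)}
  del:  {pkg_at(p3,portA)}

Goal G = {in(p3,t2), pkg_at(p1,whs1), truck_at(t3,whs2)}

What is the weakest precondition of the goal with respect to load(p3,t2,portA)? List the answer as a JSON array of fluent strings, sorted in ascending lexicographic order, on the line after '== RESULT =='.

Regress:
  G ∩ del = {}  (empty — regression defined)
  G \ add = {in(p3,t2), pkg_at(p1,whs1), truck_at(t3,whs2)} \ {in(p3,t2)} = {pkg_at(p1,whs1), truck_at(t3,whs2)}
  ∪ pre   = {pkg_at(p1,whs1), truck_at(t3,whs2)} ∪ {pkg_at(p3,portA), truck_at(t2,portA)}
          = {pkg_at(p1,whs1), pkg_at(p3,portA), truck_at(t2,portA), truck_at(t3,whs2)}

== RESULT ==
["pkg_at(p1,whs1)", "pkg_at(p3,portA)", "truck_at(t2,portA)", "truck_at(t3,whs2)"]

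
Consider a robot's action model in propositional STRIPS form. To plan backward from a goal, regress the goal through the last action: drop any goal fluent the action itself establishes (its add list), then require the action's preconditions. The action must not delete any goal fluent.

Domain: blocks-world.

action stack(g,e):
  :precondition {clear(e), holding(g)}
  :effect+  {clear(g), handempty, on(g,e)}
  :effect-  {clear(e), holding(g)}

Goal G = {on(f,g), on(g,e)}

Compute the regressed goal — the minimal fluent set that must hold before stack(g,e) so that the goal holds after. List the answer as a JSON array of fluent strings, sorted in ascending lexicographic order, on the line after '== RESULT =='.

Regress:
  G ∩ del = {}  (empty — regression defined)
  G \ add = {on(f,g), on(g,e)} \ {clear(g), handempty, on(g,e)} = {on(f,g)}
  ∪ pre   = {on(f,g)} ∪ {clear(e), holding(g)}
          = {clear(e), holding(g), on(f,g)}

== RESULT ==
["clear(e)", "holding(g)", "on(f,g)"]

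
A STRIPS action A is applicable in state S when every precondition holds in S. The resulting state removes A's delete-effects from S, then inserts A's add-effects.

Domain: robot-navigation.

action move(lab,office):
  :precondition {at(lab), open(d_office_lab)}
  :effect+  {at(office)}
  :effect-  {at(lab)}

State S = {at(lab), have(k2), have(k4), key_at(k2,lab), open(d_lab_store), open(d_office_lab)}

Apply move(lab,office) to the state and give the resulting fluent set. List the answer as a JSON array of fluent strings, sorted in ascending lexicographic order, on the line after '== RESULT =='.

Progress:
  pre ⊆ S: {at(lab), open(d_office_lab)} ⊆ S  — applicable
  S \ del = {have(k2), have(k4), key_at(k2,lab), open(d_lab_store), open(d_office_lab)}
  ∪ add   = {at(office), have(k2), have(k4), key_at(k2,lab), open(d_lab_store), open(d_office_lab)}

== RESULT ==
["at(office)", "have(k2)", "have(k4)", "key_at(k2,lab)", "open(d_lab_store)", "open(d_office_lab)"]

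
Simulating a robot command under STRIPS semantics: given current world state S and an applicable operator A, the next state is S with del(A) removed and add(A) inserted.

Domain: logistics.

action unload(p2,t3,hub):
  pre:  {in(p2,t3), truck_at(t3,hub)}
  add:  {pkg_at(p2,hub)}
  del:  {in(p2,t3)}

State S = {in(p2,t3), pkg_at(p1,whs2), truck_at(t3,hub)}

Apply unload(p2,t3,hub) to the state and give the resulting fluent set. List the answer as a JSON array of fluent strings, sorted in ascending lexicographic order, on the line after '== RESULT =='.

Progress:
  pre ⊆ S: {in(p2,t3), truck_at(t3,hub)} ⊆ S  — applicable
  S \ del = {pkg_at(p1,whs2), truck_at(t3,hub)}
  ∪ add   = {pkg_at(p1,whs2), pkg_at(p2,hub), truck_at(t3,hub)}

== RESULT ==
["pkg_at(p1,whs2)", "pkg_at(p2,hub)", "truck_at(t3,hub)"]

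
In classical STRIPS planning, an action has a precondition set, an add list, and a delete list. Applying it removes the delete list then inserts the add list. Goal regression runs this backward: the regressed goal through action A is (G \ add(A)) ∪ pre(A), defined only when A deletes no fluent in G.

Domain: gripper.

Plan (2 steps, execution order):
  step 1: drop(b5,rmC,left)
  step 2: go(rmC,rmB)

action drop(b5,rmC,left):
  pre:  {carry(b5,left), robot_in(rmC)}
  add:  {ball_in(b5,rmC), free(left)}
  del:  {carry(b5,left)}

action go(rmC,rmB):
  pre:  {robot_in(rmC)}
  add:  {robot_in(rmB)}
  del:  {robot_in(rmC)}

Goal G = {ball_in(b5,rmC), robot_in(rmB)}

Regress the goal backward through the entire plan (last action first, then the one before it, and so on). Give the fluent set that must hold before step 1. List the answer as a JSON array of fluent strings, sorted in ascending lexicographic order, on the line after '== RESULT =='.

Work backward from the goal:
  through step 2 (go(rmC,rmB)): drop {robot_in(rmB)}, keep {ball_in(b5,rmC)}, require {robot_in(rmC)}
    → {ball_in(b5,rmC), robot_in(rmC)}
  through step 1 (drop(b5,rmC,left)): drop {ball_in(b5,rmC)}, keep {robot_in(rmC)}, require {carry(b5,left), robot_in(rmC)}
    → {carry(b5,left), robot_in(rmC)}

== RESULT ==
["carry(b5,left)", "robot_in(rmC)"]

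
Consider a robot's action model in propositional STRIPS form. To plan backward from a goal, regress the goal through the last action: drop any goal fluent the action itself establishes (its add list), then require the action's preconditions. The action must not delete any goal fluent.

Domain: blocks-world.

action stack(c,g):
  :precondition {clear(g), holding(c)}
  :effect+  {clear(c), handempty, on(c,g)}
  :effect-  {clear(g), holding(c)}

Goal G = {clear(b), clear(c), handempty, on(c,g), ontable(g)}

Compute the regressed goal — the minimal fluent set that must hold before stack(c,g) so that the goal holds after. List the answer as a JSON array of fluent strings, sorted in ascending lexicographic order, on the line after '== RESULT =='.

Compute (G \ add) ∪ pre:
  G ∩ del = {}  (empty — regression defined)
  G \ add = {clear(b), clear(c), handempty, on(c,g), ontable(g)} \ {clear(c), handempty, on(c,g)} = {clear(b), ontable(g)}
  ∪ pre   = {clear(b), ontable(g)} ∪ {clear(g), holding(c)}
          = {clear(b), clear(g), holding(c), ontable(g)}

== RESULT ==
["clear(b)", "clear(g)", "holding(c)", "ontable(g)"]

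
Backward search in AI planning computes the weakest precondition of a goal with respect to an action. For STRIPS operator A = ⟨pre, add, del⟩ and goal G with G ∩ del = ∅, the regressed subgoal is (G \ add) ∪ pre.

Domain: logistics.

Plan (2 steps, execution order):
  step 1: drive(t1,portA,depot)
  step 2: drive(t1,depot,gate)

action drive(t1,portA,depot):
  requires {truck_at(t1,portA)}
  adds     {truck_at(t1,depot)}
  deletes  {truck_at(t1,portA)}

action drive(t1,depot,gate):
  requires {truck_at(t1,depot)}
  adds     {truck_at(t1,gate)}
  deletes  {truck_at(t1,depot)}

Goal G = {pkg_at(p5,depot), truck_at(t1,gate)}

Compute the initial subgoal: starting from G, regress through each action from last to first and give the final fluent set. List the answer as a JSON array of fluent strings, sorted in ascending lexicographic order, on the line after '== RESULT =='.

Regress step by step:
  through step 2 (drive(t1,depot,gate)): drop {truck_at(t1,gate)}, keep {pkg_at(p5,depot)}, require {truck_at(t1,depot)}
    → {pkg_at(p5,depot), truck_at(t1,depot)}
  through step 1 (drive(t1,portA,depot)): drop {truck_at(t1,depot)}, keep {pkg_at(p5,depot)}, require {truck_at(t1,portA)}
    → {pkg_at(p5,depot), truck_at(t1,portA)}

== RESULT ==
["pkg_at(p5,depot)", "truck_at(t1,portA)"]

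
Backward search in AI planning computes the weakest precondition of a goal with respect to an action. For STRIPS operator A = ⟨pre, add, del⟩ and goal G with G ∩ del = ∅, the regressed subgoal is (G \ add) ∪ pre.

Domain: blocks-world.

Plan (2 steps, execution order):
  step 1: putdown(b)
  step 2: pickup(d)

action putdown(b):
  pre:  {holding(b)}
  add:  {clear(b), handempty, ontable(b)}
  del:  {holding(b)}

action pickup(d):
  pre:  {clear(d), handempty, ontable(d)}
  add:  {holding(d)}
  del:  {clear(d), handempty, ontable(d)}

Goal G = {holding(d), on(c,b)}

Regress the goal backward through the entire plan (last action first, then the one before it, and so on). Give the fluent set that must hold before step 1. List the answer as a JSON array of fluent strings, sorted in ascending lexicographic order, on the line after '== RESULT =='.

Work backward from the goal:
  through step 2 (pickup(d)): drop {holding(d)}, keep {on(c,b)}, require {clear(d), handempty, ontable(d)}
    → {clear(d), handempty, on(c,b), ontable(d)}
  through step 1 (putdown(b)): drop {handempty}, keep {clear(d), on(c,b), ontable(d)}, require {holding(b)}
    → {clear(d), holding(b), on(c,b), ontable(d)}

== RESULT ==
["clear(d)", "holding(b)", "on(c,b)", "ontable(d)"]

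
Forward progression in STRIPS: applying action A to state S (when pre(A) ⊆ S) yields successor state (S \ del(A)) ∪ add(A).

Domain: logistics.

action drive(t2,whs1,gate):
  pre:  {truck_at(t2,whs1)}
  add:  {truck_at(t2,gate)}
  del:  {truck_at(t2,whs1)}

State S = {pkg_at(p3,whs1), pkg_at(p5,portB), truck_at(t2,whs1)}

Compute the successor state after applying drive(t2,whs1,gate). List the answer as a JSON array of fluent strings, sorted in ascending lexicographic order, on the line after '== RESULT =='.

Compute (S \ del) ∪ add:
  pre ⊆ S: {truck_at(t2,whs1)} ⊆ S  — applicable
  S \ del = {pkg_at(p3,whs1), pkg_at(p5,portB)}
  ∪ add   = {pkg_at(p3,whs1), pkg_at(p5,portB), truck_at(t2,gate)}

== RESULT ==
["pkg_at(p3,whs1)", "pkg_at(p5,portB)", "truck_at(t2,gate)"]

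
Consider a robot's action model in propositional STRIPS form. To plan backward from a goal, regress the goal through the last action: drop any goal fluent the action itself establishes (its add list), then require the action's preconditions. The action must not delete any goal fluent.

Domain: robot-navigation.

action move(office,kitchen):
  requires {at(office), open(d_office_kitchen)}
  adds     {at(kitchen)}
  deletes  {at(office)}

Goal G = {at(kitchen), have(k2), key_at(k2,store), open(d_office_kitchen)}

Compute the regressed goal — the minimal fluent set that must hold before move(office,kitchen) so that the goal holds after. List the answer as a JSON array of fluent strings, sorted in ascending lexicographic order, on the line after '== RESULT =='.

Regress:
  G ∩ del = {}  (empty — regression defined)
  G \ add = {at(kitchen), have(k2), key_at(k2,store), open(d_office_kitchen)} \ {at(kitchen)} = {have(k2), key_at(k2,store), open(d_office_kitchen)}
  ∪ pre   = {have(k2), key_at(k2,store), open(d_office_kitchen)} ∪ {at(office), open(d_office_kitchen)}
          = {at(office), have(k2), key_at(k2,store), open(d_office_kitchen)}

== RESULT ==
["at(office)", "have(k2)", "key_at(k2,store)", "open(d_office_kitchen)"]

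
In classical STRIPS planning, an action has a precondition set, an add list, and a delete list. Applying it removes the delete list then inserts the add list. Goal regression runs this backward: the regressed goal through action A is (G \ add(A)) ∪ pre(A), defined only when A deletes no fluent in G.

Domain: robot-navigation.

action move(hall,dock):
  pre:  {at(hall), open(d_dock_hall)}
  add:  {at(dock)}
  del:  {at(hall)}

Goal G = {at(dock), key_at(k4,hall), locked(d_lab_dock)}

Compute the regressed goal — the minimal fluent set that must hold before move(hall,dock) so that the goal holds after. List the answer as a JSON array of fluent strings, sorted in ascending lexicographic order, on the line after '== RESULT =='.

Regress:
  G ∩ del = {}  (empty — regression defined)
  G \ add = {at(dock), key_at(k4,hall), locked(d_lab_dock)} \ {at(dock)} = {key_at(k4,hall), locked(d_lab_dock)}
  ∪ pre   = {key_at(k4,hall), locked(d_lab_dock)} ∪ {at(hall), open(d_dock_hall)}
          = {at(hall), key_at(k4,hall), locked(d_lab_dock), open(d_dock_hall)}

== RESULT ==
["at(hall)", "key_at(k4,hall)", "locked(d_lab_dock)", "open(d_dock_hall)"]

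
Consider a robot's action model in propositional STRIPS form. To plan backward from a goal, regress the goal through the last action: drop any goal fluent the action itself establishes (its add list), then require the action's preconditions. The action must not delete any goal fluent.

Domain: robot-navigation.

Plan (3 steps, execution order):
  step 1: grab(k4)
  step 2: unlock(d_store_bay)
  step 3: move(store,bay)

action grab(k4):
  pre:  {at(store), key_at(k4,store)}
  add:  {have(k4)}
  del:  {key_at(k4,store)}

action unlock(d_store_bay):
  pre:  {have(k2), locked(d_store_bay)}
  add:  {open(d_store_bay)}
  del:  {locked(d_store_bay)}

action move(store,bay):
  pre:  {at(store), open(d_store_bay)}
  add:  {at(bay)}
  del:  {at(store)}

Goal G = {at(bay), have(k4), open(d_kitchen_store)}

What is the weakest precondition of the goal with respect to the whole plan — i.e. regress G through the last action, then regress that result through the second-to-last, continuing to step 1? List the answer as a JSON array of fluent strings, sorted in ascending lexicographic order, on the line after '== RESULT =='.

Work backward from the goal:
  through step 3 (move(store,bay)): drop {at(bay)}, keep {have(k4), open(d_kitchen_store)}, require {at(store), open(d_store_bay)}
    → {at(store), have(k4), open(d_kitchen_store), open(d_store_bay)}
  through step 2 (unlock(d_store_bay)): drop {open(d_store_bay)}, keep {at(store), have(k4), open(d_kitchen_store)}, require {have(k2), locked(d_store_bay)}
    → {at(store), have(k2), have(k4), locked(d_store_bay), open(d_kitchen_store)}
  through step 1 (grab(k4)): drop {have(k4)}, keep {at(store), have(k2), locked(d_store_bay), open(d_kitchen_store)}, require {at(store), key_at(k4,store)}
    → {at(store), have(k2), key_at(k4,store), locked(d_store_bay), open(d_kitchen_store)}

== RESULT ==
["at(store)", "have(k2)", "key_at(k4,store)", "locked(d_store_bay)", "open(d_kitchen_store)"]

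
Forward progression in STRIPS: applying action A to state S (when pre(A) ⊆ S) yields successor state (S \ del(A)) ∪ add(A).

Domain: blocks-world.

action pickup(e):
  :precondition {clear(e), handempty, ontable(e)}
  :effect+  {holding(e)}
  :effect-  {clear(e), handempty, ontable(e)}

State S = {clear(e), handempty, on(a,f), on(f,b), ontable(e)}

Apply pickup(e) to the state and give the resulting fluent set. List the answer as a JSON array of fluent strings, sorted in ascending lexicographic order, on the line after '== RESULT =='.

Compute (S \ del) ∪ add:
  pre ⊆ S: {clear(e), handempty, ontable(e)} ⊆ S  — applicable
  S \ del = {on(a,f), on(f,b)}
  ∪ add   = {holding(e), on(a,f), on(f,b)}

== RESULT ==
["holding(e)", "on(a,f)", "on(f,b)"]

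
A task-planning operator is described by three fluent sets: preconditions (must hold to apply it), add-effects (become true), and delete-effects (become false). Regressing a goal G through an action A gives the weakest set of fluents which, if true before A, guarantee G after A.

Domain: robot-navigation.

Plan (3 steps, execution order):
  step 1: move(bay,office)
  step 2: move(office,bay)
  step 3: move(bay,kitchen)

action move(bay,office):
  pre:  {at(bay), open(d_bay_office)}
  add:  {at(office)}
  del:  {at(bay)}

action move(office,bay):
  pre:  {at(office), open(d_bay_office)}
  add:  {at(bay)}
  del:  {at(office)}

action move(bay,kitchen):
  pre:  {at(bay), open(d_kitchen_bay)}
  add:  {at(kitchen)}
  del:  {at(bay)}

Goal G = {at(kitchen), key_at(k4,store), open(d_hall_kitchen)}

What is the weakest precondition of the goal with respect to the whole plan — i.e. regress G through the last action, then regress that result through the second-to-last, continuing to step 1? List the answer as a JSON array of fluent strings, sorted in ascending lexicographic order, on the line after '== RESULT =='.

Regress step by step:
  through step 3 (move(bay,kitchen)): drop {at(kitchen)}, keep {key_at(k4,store), open(d_hall_kitchen)}, require {at(bay), open(d_kitchen_bay)}
    → {at(bay), key_at(k4,store), open(d_hall_kitchen), open(d_kitchen_bay)}
  through step 2 (move(office,bay)): drop {at(bay)}, keep {key_at(k4,store), open(d_hall_kitchen), open(d_kitchen_bay)}, require {at(office), open(d_bay_office)}
    → {at(office), key_at(k4,store), open(d_bay_office), open(d_hall_kitchen), open(d_kitchen_bay)}
  through step 1 (move(bay,office)): drop {at(office)}, keep {key_at(k4,store), open(d_bay_office), open(d_hall_kitchen), open(d_kitchen_bay)}, require {at(bay), open(d_bay_office)}
    → {at(bay), key_at(k4,store), open(d_bay_office), open(d_hall_kitchen), open(d_kitchen_bay)}

== RESULT ==
["at(bay)", "key_at(k4,store)", "open(d_bay_office)", "open(d_hall_kitchen)", "open(d_kitchen_bay)"]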